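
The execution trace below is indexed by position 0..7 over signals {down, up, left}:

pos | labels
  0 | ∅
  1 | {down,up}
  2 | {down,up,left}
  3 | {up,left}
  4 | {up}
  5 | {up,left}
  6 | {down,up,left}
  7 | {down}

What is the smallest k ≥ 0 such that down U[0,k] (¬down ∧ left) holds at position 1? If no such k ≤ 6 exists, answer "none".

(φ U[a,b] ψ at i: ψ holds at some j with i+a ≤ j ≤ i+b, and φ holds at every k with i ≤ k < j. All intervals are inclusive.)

2

Need earliest j ≥ 1 with (¬down ∧ left), and down at every k in [1,j-1].
  j=1: rhs fails.
  j=2: rhs fails.
  j=3: rhs holds; lhs holds on [1,2]. k = 2.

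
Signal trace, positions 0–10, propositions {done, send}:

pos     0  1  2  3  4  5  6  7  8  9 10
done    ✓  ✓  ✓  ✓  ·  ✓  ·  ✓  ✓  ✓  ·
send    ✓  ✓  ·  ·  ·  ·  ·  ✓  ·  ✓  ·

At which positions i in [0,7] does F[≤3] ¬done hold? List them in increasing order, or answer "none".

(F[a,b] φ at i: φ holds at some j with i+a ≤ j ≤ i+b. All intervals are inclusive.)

Evaluate at each i in [0,7]:
  i=0: ✗ (none in [0,3])
  i=1: ✓ (witness j=4)
  i=2: ✓ (witness j=4)
  i=3: ✓ (witness j=4)
  i=4: ✓ (witness j=4)
  i=5: ✓ (witness j=6)
  i=6: ✓ (witness j=6)
  i=7: ✓ (witness j=10)

1, 2, 3, 4, 5, 6, 7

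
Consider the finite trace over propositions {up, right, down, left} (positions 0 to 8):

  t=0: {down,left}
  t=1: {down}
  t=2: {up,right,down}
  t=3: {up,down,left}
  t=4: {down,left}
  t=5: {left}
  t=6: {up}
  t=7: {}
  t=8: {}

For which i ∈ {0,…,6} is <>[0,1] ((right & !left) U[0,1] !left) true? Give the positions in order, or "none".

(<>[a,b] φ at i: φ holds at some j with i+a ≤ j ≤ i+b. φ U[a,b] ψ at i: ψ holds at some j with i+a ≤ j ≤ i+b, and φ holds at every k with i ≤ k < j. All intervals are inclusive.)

0, 1, 2, 5, 6

Evaluate at each i in [0,6]:
  i=0: ✓ (witness j=1)
  i=1: ✓ (witness j=1)
  i=2: ✓ (witness j=2)
  i=3: ✗ (none in [3,4])
  i=4: ✗ (none in [4,5])
  i=5: ✓ (witness j=6)
  i=6: ✓ (witness j=6)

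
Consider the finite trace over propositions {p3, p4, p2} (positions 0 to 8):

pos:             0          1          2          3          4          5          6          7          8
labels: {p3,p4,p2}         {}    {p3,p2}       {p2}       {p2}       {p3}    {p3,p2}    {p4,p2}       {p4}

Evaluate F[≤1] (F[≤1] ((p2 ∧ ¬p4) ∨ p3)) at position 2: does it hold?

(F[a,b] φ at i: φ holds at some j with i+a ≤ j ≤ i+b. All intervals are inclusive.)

Check F[≤1] ((p2 ∧ ¬p4) ∨ p3) at each j in [2,3]:
  j=2: holds (witness at 2)
  j=3: holds (witness at 3)
Found at j=2 → formula holds.

Holds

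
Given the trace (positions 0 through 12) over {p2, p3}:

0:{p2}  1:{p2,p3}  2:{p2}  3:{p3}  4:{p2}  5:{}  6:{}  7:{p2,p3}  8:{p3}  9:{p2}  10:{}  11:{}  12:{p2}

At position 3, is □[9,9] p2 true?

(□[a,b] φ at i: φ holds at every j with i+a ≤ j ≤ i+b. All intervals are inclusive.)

Check p2 at every j in [12,12]:
  j=12: true
All positions satisfy it → formula holds.

True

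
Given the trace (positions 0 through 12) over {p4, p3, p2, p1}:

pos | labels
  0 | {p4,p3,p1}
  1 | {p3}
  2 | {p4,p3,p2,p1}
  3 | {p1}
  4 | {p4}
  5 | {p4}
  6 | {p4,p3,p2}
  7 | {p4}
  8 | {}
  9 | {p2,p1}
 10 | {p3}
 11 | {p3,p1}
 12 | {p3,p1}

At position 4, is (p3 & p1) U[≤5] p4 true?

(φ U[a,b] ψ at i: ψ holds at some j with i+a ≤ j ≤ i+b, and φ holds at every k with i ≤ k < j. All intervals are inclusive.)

Need some j in [4,9] with p4, and (p3 & p1) at every k in [4,j-1].
  j=4: p4 holds; no prefix to check → satisfied.

Holds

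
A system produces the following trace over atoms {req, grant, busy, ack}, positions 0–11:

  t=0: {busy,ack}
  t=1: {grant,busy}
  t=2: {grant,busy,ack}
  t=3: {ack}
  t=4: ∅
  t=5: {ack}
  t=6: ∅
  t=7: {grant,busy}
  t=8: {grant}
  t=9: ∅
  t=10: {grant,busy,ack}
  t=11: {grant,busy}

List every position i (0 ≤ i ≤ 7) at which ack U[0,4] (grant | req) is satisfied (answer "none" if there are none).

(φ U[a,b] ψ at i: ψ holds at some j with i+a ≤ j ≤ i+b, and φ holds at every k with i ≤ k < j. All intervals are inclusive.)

Evaluate at each i in [0,7]:
  i=0: ✓ (rhs at j=1; lhs holds on [0,0])
  i=1: ✓ (rhs at j=1)
  i=2: ✓ (rhs at j=2)
  i=3: ✗ (lhs fails at k=4 before rhs at j=7)
  i=4: ✗ (lhs fails at k=4 before rhs at j=7)
  i=5: ✗ (lhs fails at k=6 before rhs at j=7)
  i=6: ✗ (lhs fails at k=6 before rhs at j=7)
  i=7: ✓ (rhs at j=7)

0, 1, 2, 7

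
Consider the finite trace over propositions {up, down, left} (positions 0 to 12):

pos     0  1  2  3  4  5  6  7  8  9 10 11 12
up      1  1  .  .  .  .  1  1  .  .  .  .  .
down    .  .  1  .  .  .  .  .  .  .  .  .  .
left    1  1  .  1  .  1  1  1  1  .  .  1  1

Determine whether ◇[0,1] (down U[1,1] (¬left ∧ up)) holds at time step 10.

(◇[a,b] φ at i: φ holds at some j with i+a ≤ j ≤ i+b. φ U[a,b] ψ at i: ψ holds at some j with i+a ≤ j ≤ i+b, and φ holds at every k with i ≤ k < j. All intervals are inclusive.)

Check (down U[1,1] (¬left ∧ up)) at each j in [10,11]:
  j=10: fails
  j=11: fails
No position in the window satisfies it → formula fails.

No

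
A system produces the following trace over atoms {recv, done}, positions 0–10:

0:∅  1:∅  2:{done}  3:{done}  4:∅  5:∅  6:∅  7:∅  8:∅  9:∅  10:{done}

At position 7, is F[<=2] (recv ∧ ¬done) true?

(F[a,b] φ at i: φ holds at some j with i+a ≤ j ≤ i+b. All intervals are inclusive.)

Does not hold

Check (recv ∧ ¬done) at each j in [7,9]:
  j=7: false
  j=8: false
  j=9: false
No position in the window satisfies it → formula fails.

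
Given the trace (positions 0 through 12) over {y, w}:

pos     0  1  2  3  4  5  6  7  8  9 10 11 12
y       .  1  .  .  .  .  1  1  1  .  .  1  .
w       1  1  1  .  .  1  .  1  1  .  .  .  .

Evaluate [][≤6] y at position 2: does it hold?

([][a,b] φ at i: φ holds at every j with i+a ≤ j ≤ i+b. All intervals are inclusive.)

No

Check y at every j in [2,8]:
  j=2: false
  j=3: false
  j=4: false
  j=5: false
  j=6: true
  j=7: true
  j=8: true
Fails at j=2 → formula fails.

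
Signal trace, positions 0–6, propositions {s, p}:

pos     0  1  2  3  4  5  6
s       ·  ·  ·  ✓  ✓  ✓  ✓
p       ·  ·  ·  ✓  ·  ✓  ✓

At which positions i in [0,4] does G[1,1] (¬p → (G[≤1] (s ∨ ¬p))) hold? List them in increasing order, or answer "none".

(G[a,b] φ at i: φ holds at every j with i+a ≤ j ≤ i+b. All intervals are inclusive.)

Evaluate at each i in [0,4]:
  i=0: ✓ (all of [1,1])
  i=1: ✓ (all of [2,2])
  i=2: ✓ (all of [3,3])
  i=3: ✓ (all of [4,4])
  i=4: ✓ (all of [5,5])

0, 1, 2, 3, 4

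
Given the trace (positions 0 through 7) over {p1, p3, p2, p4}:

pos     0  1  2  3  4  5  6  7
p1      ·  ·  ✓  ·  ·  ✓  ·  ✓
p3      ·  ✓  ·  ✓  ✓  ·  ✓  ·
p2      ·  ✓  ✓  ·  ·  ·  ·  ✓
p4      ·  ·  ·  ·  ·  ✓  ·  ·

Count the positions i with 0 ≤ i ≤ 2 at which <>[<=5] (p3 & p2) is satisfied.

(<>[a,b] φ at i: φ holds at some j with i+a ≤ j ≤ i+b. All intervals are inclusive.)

Evaluate at each i in [0,2]:
  i=0: ✓ (witness j=1)
  i=1: ✓ (witness j=1)
  i=2: ✗ (none in [2,7])
Positions where it holds: {0, 1} → 2.

2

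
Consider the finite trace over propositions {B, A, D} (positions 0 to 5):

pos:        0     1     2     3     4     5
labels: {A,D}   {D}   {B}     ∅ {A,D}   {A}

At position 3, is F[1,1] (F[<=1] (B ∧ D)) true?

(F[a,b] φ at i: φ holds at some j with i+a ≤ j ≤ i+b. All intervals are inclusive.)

Check F[<=1] (B ∧ D) at each j in [4,4]:
  j=4: fails (none in [4,5])
No position in the window satisfies it → formula fails.

No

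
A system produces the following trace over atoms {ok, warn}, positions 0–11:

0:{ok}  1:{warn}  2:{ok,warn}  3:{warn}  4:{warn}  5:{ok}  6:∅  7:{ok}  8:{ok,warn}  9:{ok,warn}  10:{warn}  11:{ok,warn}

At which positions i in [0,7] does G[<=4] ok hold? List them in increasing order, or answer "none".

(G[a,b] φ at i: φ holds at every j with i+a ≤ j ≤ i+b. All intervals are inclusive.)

none

Evaluate at each i in [0,7]:
  i=0: ✗ (fails at j=1)
  i=1: ✗ (fails at j=1)
  i=2: ✗ (fails at j=3)
  i=3: ✗ (fails at j=3)
  i=4: ✗ (fails at j=4)
  i=5: ✗ (fails at j=6)
  i=6: ✗ (fails at j=6)
  i=7: ✗ (fails at j=10)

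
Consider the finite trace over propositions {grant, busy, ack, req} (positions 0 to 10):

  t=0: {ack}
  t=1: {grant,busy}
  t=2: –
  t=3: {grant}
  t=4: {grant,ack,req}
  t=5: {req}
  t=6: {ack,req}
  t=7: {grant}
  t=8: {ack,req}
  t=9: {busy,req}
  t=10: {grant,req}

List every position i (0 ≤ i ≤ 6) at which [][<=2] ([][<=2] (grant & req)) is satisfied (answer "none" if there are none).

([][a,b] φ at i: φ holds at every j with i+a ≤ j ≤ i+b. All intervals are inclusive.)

Evaluate at each i in [0,6]:
  i=0: ✗ (fails at j=0)
  i=1: ✗ (fails at j=1)
  i=2: ✗ (fails at j=2)
  i=3: ✗ (fails at j=3)
  i=4: ✗ (fails at j=4)
  i=5: ✗ (fails at j=5)
  i=6: ✗ (fails at j=6)

none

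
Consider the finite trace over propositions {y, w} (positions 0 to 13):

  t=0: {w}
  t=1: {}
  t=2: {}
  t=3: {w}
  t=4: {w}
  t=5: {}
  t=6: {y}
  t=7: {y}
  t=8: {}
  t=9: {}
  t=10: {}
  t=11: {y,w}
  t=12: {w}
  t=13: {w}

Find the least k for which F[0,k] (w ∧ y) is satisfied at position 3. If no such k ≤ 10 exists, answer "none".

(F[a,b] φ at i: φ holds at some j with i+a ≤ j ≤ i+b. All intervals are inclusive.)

Scan j = 3,4,… for (w ∧ y):
  j=3: fails
  j=4: fails
  j=5: fails
  j=6: fails
  j=7: fails
  j=8: fails
  j=9: fails
  j=10: fails
  j=11: holds
First hit at j=11, so smallest k = 11-3 = 8.

8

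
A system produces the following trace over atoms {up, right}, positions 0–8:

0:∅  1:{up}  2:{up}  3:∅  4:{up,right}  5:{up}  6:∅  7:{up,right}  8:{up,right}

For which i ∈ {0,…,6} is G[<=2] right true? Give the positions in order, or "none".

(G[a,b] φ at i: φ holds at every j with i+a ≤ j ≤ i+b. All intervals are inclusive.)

none

Evaluate at each i in [0,6]:
  i=0: ✗ (fails at j=0)
  i=1: ✗ (fails at j=1)
  i=2: ✗ (fails at j=2)
  i=3: ✗ (fails at j=3)
  i=4: ✗ (fails at j=5)
  i=5: ✗ (fails at j=5)
  i=6: ✗ (fails at j=6)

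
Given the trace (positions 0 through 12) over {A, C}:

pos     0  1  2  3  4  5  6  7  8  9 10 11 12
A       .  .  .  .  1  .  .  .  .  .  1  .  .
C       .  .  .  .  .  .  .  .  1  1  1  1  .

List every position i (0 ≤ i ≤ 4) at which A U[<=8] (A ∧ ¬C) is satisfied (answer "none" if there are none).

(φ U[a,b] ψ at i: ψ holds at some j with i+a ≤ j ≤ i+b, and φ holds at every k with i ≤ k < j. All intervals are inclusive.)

Evaluate at each i in [0,4]:
  i=0: ✗ (lhs fails at k=0 before rhs at j=4)
  i=1: ✗ (lhs fails at k=1 before rhs at j=4)
  i=2: ✗ (lhs fails at k=2 before rhs at j=4)
  i=3: ✗ (lhs fails at k=3 before rhs at j=4)
  i=4: ✓ (rhs at j=4)

4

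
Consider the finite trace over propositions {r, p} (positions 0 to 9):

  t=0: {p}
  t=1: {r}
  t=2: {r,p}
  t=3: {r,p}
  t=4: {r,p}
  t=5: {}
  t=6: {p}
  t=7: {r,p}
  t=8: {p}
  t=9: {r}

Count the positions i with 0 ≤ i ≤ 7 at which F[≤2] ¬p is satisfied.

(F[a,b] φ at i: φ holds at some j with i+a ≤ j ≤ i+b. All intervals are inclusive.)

6

Evaluate at each i in [0,7]:
  i=0: ✓ (witness j=1)
  i=1: ✓ (witness j=1)
  i=2: ✗ (none in [2,4])
  i=3: ✓ (witness j=5)
  i=4: ✓ (witness j=5)
  i=5: ✓ (witness j=5)
  i=6: ✗ (none in [6,8])
  i=7: ✓ (witness j=9)
Positions where it holds: {0, 1, 3, 4, 5, 7} → 6.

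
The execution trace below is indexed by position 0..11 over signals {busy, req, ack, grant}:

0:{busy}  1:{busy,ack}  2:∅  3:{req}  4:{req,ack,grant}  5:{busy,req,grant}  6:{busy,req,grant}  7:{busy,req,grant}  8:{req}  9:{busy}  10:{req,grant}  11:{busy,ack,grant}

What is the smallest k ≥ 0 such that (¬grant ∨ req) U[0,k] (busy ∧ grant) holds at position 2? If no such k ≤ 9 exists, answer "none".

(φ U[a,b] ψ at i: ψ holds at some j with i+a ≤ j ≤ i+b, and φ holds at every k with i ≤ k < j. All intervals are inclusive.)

Need earliest j ≥ 2 with (busy ∧ grant), and (¬grant ∨ req) at every k in [2,j-1].
  j=2: rhs fails.
  j=3: rhs fails.
  j=4: rhs fails.
  j=5: rhs holds; lhs holds on [2,4]. k = 3.

3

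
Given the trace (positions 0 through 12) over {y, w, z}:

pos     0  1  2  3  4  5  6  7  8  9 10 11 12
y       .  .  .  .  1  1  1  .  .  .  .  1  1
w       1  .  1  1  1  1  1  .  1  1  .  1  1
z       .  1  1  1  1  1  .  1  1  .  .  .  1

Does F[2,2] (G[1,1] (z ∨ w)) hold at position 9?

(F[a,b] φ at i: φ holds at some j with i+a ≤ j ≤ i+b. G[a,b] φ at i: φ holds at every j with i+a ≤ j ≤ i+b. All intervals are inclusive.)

True

Check G[1,1] (z ∨ w) at each j in [11,11]:
  j=11: holds on [12,12]
Found at j=11 → formula holds.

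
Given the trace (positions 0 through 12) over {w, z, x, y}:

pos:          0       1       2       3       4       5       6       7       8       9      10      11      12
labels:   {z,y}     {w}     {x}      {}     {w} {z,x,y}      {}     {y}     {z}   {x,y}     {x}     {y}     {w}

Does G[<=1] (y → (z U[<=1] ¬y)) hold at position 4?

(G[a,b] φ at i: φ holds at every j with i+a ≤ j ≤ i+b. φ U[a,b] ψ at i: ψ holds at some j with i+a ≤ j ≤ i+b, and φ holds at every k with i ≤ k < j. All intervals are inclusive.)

Check (y → (z U[<=1] ¬y)) at every j in [4,5]:
  j=4: antecedent false → ✓
  j=5: antecedent true; consequent holds → ✓
All positions satisfy it → formula holds.

True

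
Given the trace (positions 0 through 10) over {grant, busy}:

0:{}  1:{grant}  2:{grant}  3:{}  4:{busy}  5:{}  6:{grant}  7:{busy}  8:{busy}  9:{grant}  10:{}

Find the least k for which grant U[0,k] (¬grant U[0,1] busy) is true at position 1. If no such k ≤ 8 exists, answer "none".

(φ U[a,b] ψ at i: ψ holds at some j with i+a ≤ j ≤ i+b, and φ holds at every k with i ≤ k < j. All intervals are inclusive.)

Need earliest j ≥ 1 with (¬grant U[0,1] busy), and grant at every k in [1,j-1].
  j=1: rhs fails.
  j=2: rhs fails.
  j=3: rhs holds; lhs holds on [1,2]. k = 2.

2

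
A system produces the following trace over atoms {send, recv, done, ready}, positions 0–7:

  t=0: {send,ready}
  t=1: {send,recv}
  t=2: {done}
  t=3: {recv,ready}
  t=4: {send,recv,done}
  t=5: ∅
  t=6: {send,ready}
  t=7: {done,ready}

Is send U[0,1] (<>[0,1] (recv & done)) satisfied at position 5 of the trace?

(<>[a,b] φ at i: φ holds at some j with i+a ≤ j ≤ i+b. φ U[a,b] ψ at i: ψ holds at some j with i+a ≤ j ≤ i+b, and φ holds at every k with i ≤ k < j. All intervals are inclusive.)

False

Need some j in [5,6] with <>[0,1] (recv & done), and send at every k in [5,j-1].
  j=5: <>[0,1] (recv & done) — fails (none in [5,6]).
  j=6: <>[0,1] (recv & done) — fails (none in [6,7]).
No j in the window works → until fails.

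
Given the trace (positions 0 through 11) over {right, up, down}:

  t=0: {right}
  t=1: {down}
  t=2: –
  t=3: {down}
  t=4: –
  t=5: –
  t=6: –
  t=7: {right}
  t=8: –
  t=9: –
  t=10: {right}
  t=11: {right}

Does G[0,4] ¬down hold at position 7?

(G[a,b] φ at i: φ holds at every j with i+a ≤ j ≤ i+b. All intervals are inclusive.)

True

Check ¬down at every j in [7,11]:
  j=7: true
  j=8: true
  j=9: true
  j=10: true
  j=11: true
All positions satisfy it → formula holds.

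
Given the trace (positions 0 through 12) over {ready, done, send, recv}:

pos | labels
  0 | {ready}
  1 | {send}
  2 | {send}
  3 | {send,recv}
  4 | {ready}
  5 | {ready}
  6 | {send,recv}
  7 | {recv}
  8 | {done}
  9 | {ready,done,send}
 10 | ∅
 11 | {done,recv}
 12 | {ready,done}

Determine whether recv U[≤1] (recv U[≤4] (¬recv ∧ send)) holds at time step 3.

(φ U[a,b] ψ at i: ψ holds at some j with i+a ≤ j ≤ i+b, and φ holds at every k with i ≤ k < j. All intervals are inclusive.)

No

Need some j in [3,4] with (recv U[≤4] (¬recv ∧ send)), and recv at every k in [3,j-1].
  j=3: (recv U[≤4] (¬recv ∧ send)) — fails.
  j=4: (recv U[≤4] (¬recv ∧ send)) — fails.
No j in the window works → until fails.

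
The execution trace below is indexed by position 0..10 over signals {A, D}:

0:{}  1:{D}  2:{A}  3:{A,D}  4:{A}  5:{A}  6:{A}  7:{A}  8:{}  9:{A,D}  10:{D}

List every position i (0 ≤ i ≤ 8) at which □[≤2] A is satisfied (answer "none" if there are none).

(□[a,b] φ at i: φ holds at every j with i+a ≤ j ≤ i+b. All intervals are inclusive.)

2, 3, 4, 5

Evaluate at each i in [0,8]:
  i=0: ✗ (fails at j=0)
  i=1: ✗ (fails at j=1)
  i=2: ✓ (all of [2,4])
  i=3: ✓ (all of [3,5])
  i=4: ✓ (all of [4,6])
  i=5: ✓ (all of [5,7])
  i=6: ✗ (fails at j=8)
  i=7: ✗ (fails at j=8)
  i=8: ✗ (fails at j=8)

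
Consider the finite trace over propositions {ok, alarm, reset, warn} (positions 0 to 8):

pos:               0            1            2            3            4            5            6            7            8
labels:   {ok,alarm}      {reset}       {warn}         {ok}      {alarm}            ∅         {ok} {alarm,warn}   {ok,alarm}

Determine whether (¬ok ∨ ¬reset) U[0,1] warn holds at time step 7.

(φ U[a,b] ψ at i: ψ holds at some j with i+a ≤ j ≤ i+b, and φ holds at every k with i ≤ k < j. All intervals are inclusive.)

Need some j in [7,8] with warn, and (¬ok ∨ ¬reset) at every k in [7,j-1].
  j=7: warn holds; no prefix to check → satisfied.

Yes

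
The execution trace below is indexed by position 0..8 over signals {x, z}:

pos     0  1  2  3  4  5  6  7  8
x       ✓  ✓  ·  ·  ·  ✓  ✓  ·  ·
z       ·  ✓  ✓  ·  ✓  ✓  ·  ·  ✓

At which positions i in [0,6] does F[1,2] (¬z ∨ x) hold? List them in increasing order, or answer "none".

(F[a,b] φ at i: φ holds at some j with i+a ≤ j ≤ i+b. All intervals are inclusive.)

0, 1, 2, 3, 4, 5, 6

Evaluate at each i in [0,6]:
  i=0: ✓ (witness j=1)
  i=1: ✓ (witness j=3)
  i=2: ✓ (witness j=3)
  i=3: ✓ (witness j=5)
  i=4: ✓ (witness j=5)
  i=5: ✓ (witness j=6)
  i=6: ✓ (witness j=7)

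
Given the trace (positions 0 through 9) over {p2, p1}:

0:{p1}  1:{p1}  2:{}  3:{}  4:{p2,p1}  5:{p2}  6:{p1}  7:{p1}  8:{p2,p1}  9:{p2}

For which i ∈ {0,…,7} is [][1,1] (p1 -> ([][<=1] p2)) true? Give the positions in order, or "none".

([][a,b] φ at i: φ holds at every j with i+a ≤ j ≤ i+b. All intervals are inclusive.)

1, 2, 3, 4, 7

Evaluate at each i in [0,7]:
  i=0: ✗ (fails at j=1)
  i=1: ✓ (all of [2,2])
  i=2: ✓ (all of [3,3])
  i=3: ✓ (all of [4,4])
  i=4: ✓ (all of [5,5])
  i=5: ✗ (fails at j=6)
  i=6: ✗ (fails at j=7)
  i=7: ✓ (all of [8,8])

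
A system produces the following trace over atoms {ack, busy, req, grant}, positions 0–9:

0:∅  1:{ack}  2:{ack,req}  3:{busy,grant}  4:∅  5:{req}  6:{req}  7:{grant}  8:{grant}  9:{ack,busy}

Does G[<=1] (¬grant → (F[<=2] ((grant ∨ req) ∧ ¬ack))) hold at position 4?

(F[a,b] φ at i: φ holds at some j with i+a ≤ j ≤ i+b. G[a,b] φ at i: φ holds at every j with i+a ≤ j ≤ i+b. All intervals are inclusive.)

Yes

Check (¬grant → (F[<=2] ((grant ∨ req) ∧ ¬ack))) at every j in [4,5]:
  j=4: antecedent true; consequent holds (witness at 5) → ✓
  j=5: antecedent true; consequent holds (witness at 5) → ✓
All positions satisfy it → formula holds.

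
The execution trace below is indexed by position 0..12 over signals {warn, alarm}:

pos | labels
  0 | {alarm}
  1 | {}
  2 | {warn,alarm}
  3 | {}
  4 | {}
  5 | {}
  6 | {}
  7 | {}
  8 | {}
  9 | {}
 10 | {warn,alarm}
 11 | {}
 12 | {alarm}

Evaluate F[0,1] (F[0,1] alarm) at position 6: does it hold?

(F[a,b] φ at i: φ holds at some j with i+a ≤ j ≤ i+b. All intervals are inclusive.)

Check F[0,1] alarm at each j in [6,7]:
  j=6: fails (none in [6,7])
  j=7: fails (none in [7,8])
No position in the window satisfies it → formula fails.

No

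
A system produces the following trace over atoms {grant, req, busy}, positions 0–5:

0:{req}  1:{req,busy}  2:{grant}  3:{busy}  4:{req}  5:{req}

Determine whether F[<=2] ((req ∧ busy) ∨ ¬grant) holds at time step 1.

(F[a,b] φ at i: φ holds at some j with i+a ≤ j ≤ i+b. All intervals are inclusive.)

Check ((req ∧ busy) ∨ ¬grant) at each j in [1,3]:
  j=1: true
  j=2: false
  j=3: true
Found at j=1 → formula holds.

Yes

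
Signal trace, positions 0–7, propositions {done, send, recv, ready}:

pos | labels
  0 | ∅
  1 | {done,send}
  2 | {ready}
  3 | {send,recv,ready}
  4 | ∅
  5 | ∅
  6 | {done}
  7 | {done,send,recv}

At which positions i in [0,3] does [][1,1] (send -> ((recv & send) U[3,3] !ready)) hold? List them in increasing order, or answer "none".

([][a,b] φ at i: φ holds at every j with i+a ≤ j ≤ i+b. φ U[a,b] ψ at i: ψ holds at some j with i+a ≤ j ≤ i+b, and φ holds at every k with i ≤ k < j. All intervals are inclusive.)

1, 3

Evaluate at each i in [0,3]:
  i=0: ✗ (fails at j=1)
  i=1: ✓ (all of [2,2])
  i=2: ✗ (fails at j=3)
  i=3: ✓ (all of [4,4])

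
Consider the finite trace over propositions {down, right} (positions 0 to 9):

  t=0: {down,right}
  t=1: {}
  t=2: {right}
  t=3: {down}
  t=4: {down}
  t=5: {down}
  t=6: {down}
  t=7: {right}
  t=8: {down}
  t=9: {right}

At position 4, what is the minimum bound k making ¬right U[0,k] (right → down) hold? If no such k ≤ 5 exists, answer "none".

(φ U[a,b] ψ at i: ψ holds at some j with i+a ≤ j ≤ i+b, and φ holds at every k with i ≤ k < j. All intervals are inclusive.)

0

Need earliest j ≥ 4 with (right → down), and ¬right at every k in [4,j-1].
  j=4: rhs holds (empty prefix). k = 0.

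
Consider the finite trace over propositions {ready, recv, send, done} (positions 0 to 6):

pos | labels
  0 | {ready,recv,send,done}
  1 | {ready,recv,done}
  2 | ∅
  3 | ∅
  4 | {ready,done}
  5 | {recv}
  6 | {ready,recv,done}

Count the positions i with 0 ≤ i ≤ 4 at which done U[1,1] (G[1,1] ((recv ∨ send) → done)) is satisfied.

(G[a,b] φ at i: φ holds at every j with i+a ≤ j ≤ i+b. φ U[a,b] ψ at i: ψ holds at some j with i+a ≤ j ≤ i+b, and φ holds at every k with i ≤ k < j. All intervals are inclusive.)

3

Evaluate at each i in [0,4]:
  i=0: ✓ (rhs at j=1; lhs holds on [0,0])
  i=1: ✓ (rhs at j=2; lhs holds on [1,1])
  i=2: ✗ (lhs fails at k=2 before rhs at j=3)
  i=3: ✗ (no rhs in [4,4])
  i=4: ✓ (rhs at j=5; lhs holds on [4,4])
Positions where it holds: {0, 1, 4} → 3.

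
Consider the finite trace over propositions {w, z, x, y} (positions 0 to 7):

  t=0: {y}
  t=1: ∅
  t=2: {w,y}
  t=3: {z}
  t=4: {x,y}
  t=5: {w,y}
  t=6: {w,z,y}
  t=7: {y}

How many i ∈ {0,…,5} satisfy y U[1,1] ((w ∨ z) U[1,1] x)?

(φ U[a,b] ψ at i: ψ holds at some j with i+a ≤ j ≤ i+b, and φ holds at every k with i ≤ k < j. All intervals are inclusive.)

1

Evaluate at each i in [0,5]:
  i=0: ✗ (no rhs in [1,1])
  i=1: ✗ (no rhs in [2,2])
  i=2: ✓ (rhs at j=3; lhs holds on [2,2])
  i=3: ✗ (no rhs in [4,4])
  i=4: ✗ (no rhs in [5,5])
  i=5: ✗ (no rhs in [6,6])
Positions where it holds: {2} → 1.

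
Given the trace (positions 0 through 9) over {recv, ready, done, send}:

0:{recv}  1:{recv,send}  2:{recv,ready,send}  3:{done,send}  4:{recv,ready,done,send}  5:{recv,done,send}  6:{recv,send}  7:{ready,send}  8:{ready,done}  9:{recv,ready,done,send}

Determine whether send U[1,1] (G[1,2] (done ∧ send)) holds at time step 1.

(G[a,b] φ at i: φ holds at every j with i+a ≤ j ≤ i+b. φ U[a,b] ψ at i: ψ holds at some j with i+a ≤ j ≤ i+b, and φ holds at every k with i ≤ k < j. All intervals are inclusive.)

Need some j in [2,2] with G[1,2] (done ∧ send), and send at every k in [1,j-1].
  j=2: G[1,2] (done ∧ send) holds; send holds at every k in [1,1] → satisfied.

Yes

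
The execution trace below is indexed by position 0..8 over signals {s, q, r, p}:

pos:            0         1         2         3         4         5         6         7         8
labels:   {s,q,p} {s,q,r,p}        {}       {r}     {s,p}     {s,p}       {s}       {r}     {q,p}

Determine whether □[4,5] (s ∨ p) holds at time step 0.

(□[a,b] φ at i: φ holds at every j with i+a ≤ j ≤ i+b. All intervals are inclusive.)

True

Check (s ∨ p) at every j in [4,5]:
  j=4: true
  j=5: true
All positions satisfy it → formula holds.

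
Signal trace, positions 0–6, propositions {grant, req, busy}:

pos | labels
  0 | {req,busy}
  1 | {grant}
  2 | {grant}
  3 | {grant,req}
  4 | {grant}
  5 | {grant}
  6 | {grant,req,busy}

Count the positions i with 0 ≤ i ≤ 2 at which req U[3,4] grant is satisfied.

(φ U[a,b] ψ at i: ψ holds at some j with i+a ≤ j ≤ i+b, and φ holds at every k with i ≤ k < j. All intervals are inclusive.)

0

Evaluate at each i in [0,2]:
  i=0: ✗ (lhs fails at k=1 before rhs at j=3)
  i=1: ✗ (lhs fails at k=1 before rhs at j=4)
  i=2: ✗ (lhs fails at k=2 before rhs at j=5)
Positions where it holds: {} → 0.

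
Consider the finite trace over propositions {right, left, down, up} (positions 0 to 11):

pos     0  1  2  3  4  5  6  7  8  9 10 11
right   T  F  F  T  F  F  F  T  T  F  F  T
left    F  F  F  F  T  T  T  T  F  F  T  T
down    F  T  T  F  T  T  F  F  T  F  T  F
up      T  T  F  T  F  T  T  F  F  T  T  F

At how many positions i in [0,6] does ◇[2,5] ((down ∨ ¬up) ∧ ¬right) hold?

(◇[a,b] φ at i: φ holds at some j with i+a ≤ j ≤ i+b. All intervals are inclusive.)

6

Evaluate at each i in [0,6]:
  i=0: ✓ (witness j=2)
  i=1: ✓ (witness j=4)
  i=2: ✓ (witness j=4)
  i=3: ✓ (witness j=5)
  i=4: ✗ (none in [6,9])
  i=5: ✓ (witness j=10)
  i=6: ✓ (witness j=10)
Positions where it holds: {0, 1, 2, 3, 5, 6} → 6.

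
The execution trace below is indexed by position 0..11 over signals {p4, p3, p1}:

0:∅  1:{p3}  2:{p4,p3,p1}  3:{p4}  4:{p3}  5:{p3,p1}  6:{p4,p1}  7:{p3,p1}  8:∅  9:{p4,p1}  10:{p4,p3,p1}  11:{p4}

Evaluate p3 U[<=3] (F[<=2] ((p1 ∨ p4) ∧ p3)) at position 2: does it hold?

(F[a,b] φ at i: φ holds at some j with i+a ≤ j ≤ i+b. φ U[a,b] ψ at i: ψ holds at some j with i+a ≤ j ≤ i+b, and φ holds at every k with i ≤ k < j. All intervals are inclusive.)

Need some j in [2,5] with F[<=2] ((p1 ∨ p4) ∧ p3), and p3 at every k in [2,j-1].
  j=2: F[<=2] ((p1 ∨ p4) ∧ p3) holds; no prefix to check → satisfied.

Holds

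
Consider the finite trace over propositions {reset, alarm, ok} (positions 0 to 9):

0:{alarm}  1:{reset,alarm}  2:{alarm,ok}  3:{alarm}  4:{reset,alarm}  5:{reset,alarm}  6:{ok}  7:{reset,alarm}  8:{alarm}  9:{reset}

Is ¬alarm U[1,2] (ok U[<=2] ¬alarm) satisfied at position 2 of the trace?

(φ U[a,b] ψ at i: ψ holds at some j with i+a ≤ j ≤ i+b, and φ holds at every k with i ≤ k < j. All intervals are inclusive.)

No

Need some j in [3,4] with (ok U[<=2] ¬alarm), and ¬alarm at every k in [2,j-1].
  j=3: (ok U[<=2] ¬alarm) — fails.
  j=4: (ok U[<=2] ¬alarm) — fails.
No j in the window works → until fails.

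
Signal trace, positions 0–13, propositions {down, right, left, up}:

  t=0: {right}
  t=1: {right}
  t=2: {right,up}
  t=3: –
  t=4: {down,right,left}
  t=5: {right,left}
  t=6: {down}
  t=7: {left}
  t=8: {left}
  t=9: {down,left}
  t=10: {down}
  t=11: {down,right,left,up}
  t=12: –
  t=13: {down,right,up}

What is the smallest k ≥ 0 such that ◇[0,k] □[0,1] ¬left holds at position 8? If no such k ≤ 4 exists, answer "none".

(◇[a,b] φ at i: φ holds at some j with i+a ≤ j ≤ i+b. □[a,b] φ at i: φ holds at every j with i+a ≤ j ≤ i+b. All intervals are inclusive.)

4

Scan j = 8,9,… for □[0,1] ¬left:
  j=8: fails
  j=9: fails
  j=10: fails
  j=11: fails
  j=12: holds
First hit at j=12, so smallest k = 12-8 = 4.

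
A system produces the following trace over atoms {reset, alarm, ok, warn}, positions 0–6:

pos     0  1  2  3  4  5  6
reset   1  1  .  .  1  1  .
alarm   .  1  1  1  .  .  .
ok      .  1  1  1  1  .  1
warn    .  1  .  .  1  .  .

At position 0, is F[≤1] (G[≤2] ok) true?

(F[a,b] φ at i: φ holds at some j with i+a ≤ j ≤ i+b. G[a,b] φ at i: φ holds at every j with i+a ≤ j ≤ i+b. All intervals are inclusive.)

True

Check G[≤2] ok at each j in [0,1]:
  j=0: fails at 0
  j=1: holds on [1,3]
Found at j=1 → formula holds.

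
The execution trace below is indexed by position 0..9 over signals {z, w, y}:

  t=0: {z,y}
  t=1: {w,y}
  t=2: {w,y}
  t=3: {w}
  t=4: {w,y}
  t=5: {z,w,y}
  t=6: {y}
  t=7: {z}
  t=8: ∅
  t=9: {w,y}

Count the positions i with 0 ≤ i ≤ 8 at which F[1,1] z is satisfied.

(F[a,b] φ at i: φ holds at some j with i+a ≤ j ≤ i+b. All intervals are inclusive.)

Evaluate at each i in [0,8]:
  i=0: ✗ (none in [1,1])
  i=1: ✗ (none in [2,2])
  i=2: ✗ (none in [3,3])
  i=3: ✗ (none in [4,4])
  i=4: ✓ (witness j=5)
  i=5: ✗ (none in [6,6])
  i=6: ✓ (witness j=7)
  i=7: ✗ (none in [8,8])
  i=8: ✗ (none in [9,9])
Positions where it holds: {4, 6} → 2.

2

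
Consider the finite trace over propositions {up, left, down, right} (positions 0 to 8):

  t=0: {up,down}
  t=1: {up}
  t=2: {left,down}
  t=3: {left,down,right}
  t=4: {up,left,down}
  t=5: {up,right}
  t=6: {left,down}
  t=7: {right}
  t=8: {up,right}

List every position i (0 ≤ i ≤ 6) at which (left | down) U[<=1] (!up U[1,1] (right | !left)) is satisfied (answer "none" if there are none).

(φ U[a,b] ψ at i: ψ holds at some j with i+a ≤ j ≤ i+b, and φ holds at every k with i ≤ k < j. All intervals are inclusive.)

2, 6

Evaluate at each i in [0,6]:
  i=0: ✗ (no rhs in [0,1])
  i=1: ✗ (lhs fails at k=1 before rhs at j=2)
  i=2: ✓ (rhs at j=2)
  i=3: ✗ (no rhs in [3,4])
  i=4: ✗ (no rhs in [4,5])
  i=5: ✗ (lhs fails at k=5 before rhs at j=6)
  i=6: ✓ (rhs at j=6)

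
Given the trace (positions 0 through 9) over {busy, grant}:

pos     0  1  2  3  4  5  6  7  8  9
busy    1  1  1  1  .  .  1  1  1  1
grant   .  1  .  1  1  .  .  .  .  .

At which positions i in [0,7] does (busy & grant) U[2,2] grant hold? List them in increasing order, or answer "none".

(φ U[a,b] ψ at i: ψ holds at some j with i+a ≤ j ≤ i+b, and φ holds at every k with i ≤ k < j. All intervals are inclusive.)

none

Evaluate at each i in [0,7]:
  i=0: ✗ (no rhs in [2,2])
  i=1: ✗ (lhs fails at k=2 before rhs at j=3)
  i=2: ✗ (lhs fails at k=2 before rhs at j=4)
  i=3: ✗ (no rhs in [5,5])
  i=4: ✗ (no rhs in [6,6])
  i=5: ✗ (no rhs in [7,7])
  i=6: ✗ (no rhs in [8,8])
  i=7: ✗ (no rhs in [9,9])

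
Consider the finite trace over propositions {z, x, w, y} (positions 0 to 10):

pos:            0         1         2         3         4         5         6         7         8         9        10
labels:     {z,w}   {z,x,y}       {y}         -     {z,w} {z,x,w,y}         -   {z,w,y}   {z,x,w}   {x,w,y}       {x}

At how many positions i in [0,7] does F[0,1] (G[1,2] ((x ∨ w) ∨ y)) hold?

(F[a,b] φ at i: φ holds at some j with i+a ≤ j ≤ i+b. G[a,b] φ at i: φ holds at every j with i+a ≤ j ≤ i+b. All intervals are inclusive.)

Evaluate at each i in [0,7]:
  i=0: ✓ (witness j=0)
  i=1: ✗ (none in [1,2])
  i=2: ✓ (witness j=3)
  i=3: ✓ (witness j=3)
  i=4: ✗ (none in [4,5])
  i=5: ✓ (witness j=6)
  i=6: ✓ (witness j=6)
  i=7: ✓ (witness j=7)
Positions where it holds: {0, 2, 3, 5, 6, 7} → 6.

6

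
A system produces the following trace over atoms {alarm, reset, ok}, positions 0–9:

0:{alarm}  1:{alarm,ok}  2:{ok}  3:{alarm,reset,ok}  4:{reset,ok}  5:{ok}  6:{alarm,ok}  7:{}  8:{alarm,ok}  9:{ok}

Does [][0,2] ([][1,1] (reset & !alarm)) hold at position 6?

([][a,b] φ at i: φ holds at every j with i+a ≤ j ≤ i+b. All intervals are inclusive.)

Check [][1,1] (reset & !alarm) at every j in [6,8]:
  j=6: fails at 7
  j=7: fails at 8
  j=8: fails at 9
Fails at j=6 → formula fails.

No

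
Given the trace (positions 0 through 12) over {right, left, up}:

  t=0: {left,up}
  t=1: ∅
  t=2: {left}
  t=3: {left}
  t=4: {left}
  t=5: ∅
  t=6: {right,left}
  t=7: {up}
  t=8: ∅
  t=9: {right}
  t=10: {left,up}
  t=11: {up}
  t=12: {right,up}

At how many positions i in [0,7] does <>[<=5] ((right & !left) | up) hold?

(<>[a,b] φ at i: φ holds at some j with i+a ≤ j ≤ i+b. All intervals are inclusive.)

Evaluate at each i in [0,7]:
  i=0: ✓ (witness j=0)
  i=1: ✗ (none in [1,6])
  i=2: ✓ (witness j=7)
  i=3: ✓ (witness j=7)
  i=4: ✓ (witness j=7)
  i=5: ✓ (witness j=7)
  i=6: ✓ (witness j=7)
  i=7: ✓ (witness j=7)
Positions where it holds: {0, 2, 3, 4, 5, 6, 7} → 7.

7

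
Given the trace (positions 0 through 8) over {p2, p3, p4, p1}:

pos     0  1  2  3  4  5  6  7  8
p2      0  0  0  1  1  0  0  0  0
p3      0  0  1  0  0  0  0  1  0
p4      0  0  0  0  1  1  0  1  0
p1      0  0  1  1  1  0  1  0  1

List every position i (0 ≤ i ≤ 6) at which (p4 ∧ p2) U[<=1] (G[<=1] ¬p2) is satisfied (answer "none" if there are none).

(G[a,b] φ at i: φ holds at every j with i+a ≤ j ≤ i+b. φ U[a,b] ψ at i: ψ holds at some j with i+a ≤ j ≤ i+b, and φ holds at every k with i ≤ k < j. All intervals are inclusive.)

Evaluate at each i in [0,6]:
  i=0: ✓ (rhs at j=0)
  i=1: ✓ (rhs at j=1)
  i=2: ✗ (no rhs in [2,3])
  i=3: ✗ (no rhs in [3,4])
  i=4: ✓ (rhs at j=5; lhs holds on [4,4])
  i=5: ✓ (rhs at j=5)
  i=6: ✓ (rhs at j=6)

0, 1, 4, 5, 6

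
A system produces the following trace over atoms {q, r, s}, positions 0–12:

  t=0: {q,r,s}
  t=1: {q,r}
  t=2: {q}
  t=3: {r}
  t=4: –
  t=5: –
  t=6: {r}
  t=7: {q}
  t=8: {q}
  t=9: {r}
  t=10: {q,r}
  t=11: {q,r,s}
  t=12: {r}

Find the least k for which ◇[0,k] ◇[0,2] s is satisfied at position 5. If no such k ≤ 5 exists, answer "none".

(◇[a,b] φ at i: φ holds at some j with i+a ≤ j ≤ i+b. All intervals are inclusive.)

4

Scan j = 5,6,… for ◇[0,2] s:
  j=5: fails
  j=6: fails
  j=7: fails
  j=8: fails
  j=9: holds
First hit at j=9, so smallest k = 9-5 = 4.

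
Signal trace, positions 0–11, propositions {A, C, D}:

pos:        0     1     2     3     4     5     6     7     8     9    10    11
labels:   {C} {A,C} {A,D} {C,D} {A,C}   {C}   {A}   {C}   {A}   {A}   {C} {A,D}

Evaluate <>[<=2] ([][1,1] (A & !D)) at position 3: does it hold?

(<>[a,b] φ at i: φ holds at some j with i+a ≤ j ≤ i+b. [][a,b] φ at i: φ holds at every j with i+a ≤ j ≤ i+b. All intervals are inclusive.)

Check [][1,1] (A & !D) at each j in [3,5]:
  j=3: holds on [4,4]
  j=4: fails at 5
  j=5: holds on [6,6]
Found at j=3 → formula holds.

True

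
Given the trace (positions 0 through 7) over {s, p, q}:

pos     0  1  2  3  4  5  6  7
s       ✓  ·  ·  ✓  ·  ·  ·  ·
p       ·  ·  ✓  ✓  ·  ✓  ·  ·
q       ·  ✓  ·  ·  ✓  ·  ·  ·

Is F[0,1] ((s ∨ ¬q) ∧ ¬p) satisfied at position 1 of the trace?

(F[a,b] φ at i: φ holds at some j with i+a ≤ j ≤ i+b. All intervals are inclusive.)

Check ((s ∨ ¬q) ∧ ¬p) at each j in [1,2]:
  j=1: false
  j=2: false
No position in the window satisfies it → formula fails.

No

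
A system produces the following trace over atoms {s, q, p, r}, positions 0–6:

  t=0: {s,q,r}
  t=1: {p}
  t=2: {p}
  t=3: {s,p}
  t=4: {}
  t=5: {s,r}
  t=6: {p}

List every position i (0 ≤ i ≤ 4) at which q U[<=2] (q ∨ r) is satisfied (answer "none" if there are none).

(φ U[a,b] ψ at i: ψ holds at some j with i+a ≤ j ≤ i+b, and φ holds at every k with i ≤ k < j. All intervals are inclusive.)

Evaluate at each i in [0,4]:
  i=0: ✓ (rhs at j=0)
  i=1: ✗ (no rhs in [1,3])
  i=2: ✗ (no rhs in [2,4])
  i=3: ✗ (lhs fails at k=3 before rhs at j=5)
  i=4: ✗ (lhs fails at k=4 before rhs at j=5)

0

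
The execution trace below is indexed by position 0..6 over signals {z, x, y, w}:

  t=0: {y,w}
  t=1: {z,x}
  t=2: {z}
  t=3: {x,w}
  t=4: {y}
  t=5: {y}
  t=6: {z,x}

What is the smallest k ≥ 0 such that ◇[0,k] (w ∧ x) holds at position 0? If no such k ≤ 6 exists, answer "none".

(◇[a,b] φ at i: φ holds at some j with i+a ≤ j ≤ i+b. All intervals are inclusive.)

3

Scan j = 0,1,… for (w ∧ x):
  j=0: fails
  j=1: fails
  j=2: fails
  j=3: holds
First hit at j=3, so smallest k = 3-0 = 3.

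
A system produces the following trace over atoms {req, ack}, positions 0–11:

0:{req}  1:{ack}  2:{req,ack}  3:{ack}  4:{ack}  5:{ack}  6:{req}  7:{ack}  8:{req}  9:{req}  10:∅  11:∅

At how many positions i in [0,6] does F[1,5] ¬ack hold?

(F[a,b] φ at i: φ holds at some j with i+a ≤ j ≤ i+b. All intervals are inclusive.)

Evaluate at each i in [0,6]:
  i=0: ✗ (none in [1,5])
  i=1: ✓ (witness j=6)
  i=2: ✓ (witness j=6)
  i=3: ✓ (witness j=6)
  i=4: ✓ (witness j=6)
  i=5: ✓ (witness j=6)
  i=6: ✓ (witness j=8)
Positions where it holds: {1, 2, 3, 4, 5, 6} → 6.

6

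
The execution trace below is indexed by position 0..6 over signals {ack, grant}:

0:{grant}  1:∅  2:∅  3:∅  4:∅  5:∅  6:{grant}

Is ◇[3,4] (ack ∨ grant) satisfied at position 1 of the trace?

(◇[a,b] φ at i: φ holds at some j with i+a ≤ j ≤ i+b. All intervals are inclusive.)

Check (ack ∨ grant) at each j in [4,5]:
  j=4: false
  j=5: false
No position in the window satisfies it → formula fails.

No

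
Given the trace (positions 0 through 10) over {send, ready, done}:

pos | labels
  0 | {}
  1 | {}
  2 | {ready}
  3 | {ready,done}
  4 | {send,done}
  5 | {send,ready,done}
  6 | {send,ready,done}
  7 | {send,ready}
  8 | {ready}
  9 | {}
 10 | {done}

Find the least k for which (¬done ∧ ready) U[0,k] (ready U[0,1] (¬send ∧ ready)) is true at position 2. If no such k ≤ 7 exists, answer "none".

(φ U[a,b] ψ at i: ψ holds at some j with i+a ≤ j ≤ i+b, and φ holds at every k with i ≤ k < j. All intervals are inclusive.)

Need earliest j ≥ 2 with (ready U[0,1] (¬send ∧ ready)), and (¬done ∧ ready) at every k in [2,j-1].
  j=2: rhs holds (empty prefix). k = 0.

0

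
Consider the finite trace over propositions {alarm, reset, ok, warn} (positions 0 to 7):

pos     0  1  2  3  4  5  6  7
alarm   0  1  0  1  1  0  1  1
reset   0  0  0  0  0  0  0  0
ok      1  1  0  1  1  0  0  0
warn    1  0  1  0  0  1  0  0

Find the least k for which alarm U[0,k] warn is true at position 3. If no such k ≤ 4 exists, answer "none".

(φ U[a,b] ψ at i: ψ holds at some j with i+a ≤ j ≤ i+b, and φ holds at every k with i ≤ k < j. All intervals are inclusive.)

2

Need earliest j ≥ 3 with warn, and alarm at every k in [3,j-1].
  j=3: rhs fails.
  j=4: rhs fails.
  j=5: rhs holds; lhs holds on [3,4]. k = 2.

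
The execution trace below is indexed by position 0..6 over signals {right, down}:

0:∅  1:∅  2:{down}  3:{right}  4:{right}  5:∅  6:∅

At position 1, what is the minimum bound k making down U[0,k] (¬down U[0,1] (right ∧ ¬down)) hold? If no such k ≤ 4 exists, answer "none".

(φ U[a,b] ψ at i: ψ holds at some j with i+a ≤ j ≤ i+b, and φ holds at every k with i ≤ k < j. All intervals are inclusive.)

Need earliest j ≥ 1 with (¬down U[0,1] (right ∧ ¬down)), and down at every k in [1,j-1].
  j=1: rhs fails.
  j=2: rhs fails.
  j=3: rhs holds but lhs fails at k=1.
  j=4: rhs holds but lhs fails at k=1.
  j=5: rhs fails.
No witness within the range → none.

none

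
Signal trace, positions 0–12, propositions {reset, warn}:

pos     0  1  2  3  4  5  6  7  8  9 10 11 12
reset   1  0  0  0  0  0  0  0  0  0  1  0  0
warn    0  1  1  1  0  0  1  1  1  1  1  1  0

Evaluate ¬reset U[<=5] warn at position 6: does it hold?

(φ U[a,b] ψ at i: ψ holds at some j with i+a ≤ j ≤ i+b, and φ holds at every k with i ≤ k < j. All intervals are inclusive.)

Need some j in [6,11] with warn, and ¬reset at every k in [6,j-1].
  j=6: warn holds; no prefix to check → satisfied.

Yes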